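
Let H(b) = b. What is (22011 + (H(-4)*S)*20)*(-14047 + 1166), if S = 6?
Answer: -277340811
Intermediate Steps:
(22011 + (H(-4)*S)*20)*(-14047 + 1166) = (22011 - 4*6*20)*(-14047 + 1166) = (22011 - 24*20)*(-12881) = (22011 - 480)*(-12881) = 21531*(-12881) = -277340811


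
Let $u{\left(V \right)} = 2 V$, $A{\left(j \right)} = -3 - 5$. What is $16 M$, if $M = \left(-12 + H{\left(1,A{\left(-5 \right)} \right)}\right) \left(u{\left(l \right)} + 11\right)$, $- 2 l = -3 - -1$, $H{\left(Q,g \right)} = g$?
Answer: $-4160$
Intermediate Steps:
$A{\left(j \right)} = -8$
$l = 1$ ($l = - \frac{-3 - -1}{2} = - \frac{-3 + 1}{2} = \left(- \frac{1}{2}\right) \left(-2\right) = 1$)
$M = -260$ ($M = \left(-12 - 8\right) \left(2 \cdot 1 + 11\right) = - 20 \left(2 + 11\right) = \left(-20\right) 13 = -260$)
$16 M = 16 \left(-260\right) = -4160$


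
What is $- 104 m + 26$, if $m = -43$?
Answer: $4498$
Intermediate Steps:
$- 104 m + 26 = \left(-104\right) \left(-43\right) + 26 = 4472 + 26 = 4498$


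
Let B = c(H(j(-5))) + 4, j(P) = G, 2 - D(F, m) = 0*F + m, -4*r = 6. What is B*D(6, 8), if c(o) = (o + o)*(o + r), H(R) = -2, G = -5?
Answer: -108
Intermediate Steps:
r = -3/2 (r = -1/4*6 = -3/2 ≈ -1.5000)
D(F, m) = 2 - m (D(F, m) = 2 - (0*F + m) = 2 - (0 + m) = 2 - m)
j(P) = -5
c(o) = 2*o*(-3/2 + o) (c(o) = (o + o)*(o - 3/2) = (2*o)*(-3/2 + o) = 2*o*(-3/2 + o))
B = 18 (B = -2*(-3 + 2*(-2)) + 4 = -2*(-3 - 4) + 4 = -2*(-7) + 4 = 14 + 4 = 18)
B*D(6, 8) = 18*(2 - 1*8) = 18*(2 - 8) = 18*(-6) = -108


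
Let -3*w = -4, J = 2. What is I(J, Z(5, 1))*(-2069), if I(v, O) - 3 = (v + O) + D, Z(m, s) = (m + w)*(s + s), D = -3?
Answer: -91036/3 ≈ -30345.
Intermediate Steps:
w = 4/3 (w = -1/3*(-4) = 4/3 ≈ 1.3333)
Z(m, s) = 2*s*(4/3 + m) (Z(m, s) = (m + 4/3)*(s + s) = (4/3 + m)*(2*s) = 2*s*(4/3 + m))
I(v, O) = O + v (I(v, O) = 3 + ((v + O) - 3) = 3 + ((O + v) - 3) = 3 + (-3 + O + v) = O + v)
I(J, Z(5, 1))*(-2069) = ((2/3)*1*(4 + 3*5) + 2)*(-2069) = ((2/3)*1*(4 + 15) + 2)*(-2069) = ((2/3)*1*19 + 2)*(-2069) = (38/3 + 2)*(-2069) = (44/3)*(-2069) = -91036/3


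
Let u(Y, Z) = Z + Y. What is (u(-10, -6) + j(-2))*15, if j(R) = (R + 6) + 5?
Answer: -105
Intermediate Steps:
u(Y, Z) = Y + Z
j(R) = 11 + R (j(R) = (6 + R) + 5 = 11 + R)
(u(-10, -6) + j(-2))*15 = ((-10 - 6) + (11 - 2))*15 = (-16 + 9)*15 = -7*15 = -105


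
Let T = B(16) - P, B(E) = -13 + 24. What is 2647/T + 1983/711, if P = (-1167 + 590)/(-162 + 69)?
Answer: 58637333/105702 ≈ 554.74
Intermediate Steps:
B(E) = 11
P = 577/93 (P = -577/(-93) = -577*(-1/93) = 577/93 ≈ 6.2043)
T = 446/93 (T = 11 - 1*577/93 = 11 - 577/93 = 446/93 ≈ 4.7957)
2647/T + 1983/711 = 2647/(446/93) + 1983/711 = 2647*(93/446) + 1983*(1/711) = 246171/446 + 661/237 = 58637333/105702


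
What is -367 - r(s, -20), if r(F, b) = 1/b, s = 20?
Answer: -7339/20 ≈ -366.95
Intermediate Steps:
-367 - r(s, -20) = -367 - 1/(-20) = -367 - 1*(-1/20) = -367 + 1/20 = -7339/20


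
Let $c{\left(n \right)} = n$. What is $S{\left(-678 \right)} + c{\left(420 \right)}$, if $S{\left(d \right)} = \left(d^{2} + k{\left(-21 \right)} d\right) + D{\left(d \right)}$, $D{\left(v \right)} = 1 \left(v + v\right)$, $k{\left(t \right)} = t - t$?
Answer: $458748$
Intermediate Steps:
$k{\left(t \right)} = 0$
$D{\left(v \right)} = 2 v$ ($D{\left(v \right)} = 1 \cdot 2 v = 2 v$)
$S{\left(d \right)} = d^{2} + 2 d$ ($S{\left(d \right)} = \left(d^{2} + 0 d\right) + 2 d = \left(d^{2} + 0\right) + 2 d = d^{2} + 2 d$)
$S{\left(-678 \right)} + c{\left(420 \right)} = - 678 \left(2 - 678\right) + 420 = \left(-678\right) \left(-676\right) + 420 = 458328 + 420 = 458748$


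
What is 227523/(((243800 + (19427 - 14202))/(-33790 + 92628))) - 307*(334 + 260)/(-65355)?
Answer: 58330178926548/1085001925 ≈ 53760.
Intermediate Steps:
227523/(((243800 + (19427 - 14202))/(-33790 + 92628))) - 307*(334 + 260)/(-65355) = 227523/(((243800 + 5225)/58838)) - 307*594*(-1/65355) = 227523/((249025*(1/58838))) - 182358*(-1/65355) = 227523/(249025/58838) + 60786/21785 = 227523*(58838/249025) + 60786/21785 = 13386998274/249025 + 60786/21785 = 58330178926548/1085001925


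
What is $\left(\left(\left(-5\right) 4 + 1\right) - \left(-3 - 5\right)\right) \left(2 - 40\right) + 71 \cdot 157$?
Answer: $11565$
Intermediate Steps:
$\left(\left(\left(-5\right) 4 + 1\right) - \left(-3 - 5\right)\right) \left(2 - 40\right) + 71 \cdot 157 = \left(\left(-20 + 1\right) - -8\right) \left(-38\right) + 11147 = \left(-19 + 8\right) \left(-38\right) + 11147 = \left(-11\right) \left(-38\right) + 11147 = 418 + 11147 = 11565$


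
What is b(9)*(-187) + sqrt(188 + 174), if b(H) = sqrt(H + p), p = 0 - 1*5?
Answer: -374 + sqrt(362) ≈ -354.97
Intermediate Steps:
p = -5 (p = 0 - 5 = -5)
b(H) = sqrt(-5 + H) (b(H) = sqrt(H - 5) = sqrt(-5 + H))
b(9)*(-187) + sqrt(188 + 174) = sqrt(-5 + 9)*(-187) + sqrt(188 + 174) = sqrt(4)*(-187) + sqrt(362) = 2*(-187) + sqrt(362) = -374 + sqrt(362)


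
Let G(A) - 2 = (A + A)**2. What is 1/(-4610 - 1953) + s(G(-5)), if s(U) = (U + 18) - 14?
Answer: 695677/6563 ≈ 106.00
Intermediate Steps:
G(A) = 2 + 4*A**2 (G(A) = 2 + (A + A)**2 = 2 + (2*A)**2 = 2 + 4*A**2)
s(U) = 4 + U (s(U) = (18 + U) - 14 = 4 + U)
1/(-4610 - 1953) + s(G(-5)) = 1/(-4610 - 1953) + (4 + (2 + 4*(-5)**2)) = 1/(-6563) + (4 + (2 + 4*25)) = -1/6563 + (4 + (2 + 100)) = -1/6563 + (4 + 102) = -1/6563 + 106 = 695677/6563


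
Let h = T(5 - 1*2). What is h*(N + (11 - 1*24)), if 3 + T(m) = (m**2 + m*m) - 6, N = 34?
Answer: 189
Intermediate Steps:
T(m) = -9 + 2*m**2 (T(m) = -3 + ((m**2 + m*m) - 6) = -3 + ((m**2 + m**2) - 6) = -3 + (2*m**2 - 6) = -3 + (-6 + 2*m**2) = -9 + 2*m**2)
h = 9 (h = -9 + 2*(5 - 1*2)**2 = -9 + 2*(5 - 2)**2 = -9 + 2*3**2 = -9 + 2*9 = -9 + 18 = 9)
h*(N + (11 - 1*24)) = 9*(34 + (11 - 1*24)) = 9*(34 + (11 - 24)) = 9*(34 - 13) = 9*21 = 189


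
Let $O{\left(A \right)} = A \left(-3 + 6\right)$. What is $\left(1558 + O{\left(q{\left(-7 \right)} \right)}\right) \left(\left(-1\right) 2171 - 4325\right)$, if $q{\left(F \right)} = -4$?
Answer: $-10042816$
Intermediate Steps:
$O{\left(A \right)} = 3 A$ ($O{\left(A \right)} = A 3 = 3 A$)
$\left(1558 + O{\left(q{\left(-7 \right)} \right)}\right) \left(\left(-1\right) 2171 - 4325\right) = \left(1558 + 3 \left(-4\right)\right) \left(\left(-1\right) 2171 - 4325\right) = \left(1558 - 12\right) \left(-2171 - 4325\right) = 1546 \left(-6496\right) = -10042816$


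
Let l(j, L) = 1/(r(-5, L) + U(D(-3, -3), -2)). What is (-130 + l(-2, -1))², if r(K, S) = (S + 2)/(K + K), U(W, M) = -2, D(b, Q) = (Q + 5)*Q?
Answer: 7507600/441 ≈ 17024.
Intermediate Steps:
D(b, Q) = Q*(5 + Q) (D(b, Q) = (5 + Q)*Q = Q*(5 + Q))
r(K, S) = (2 + S)/(2*K) (r(K, S) = (2 + S)/((2*K)) = (2 + S)*(1/(2*K)) = (2 + S)/(2*K))
l(j, L) = 1/(-11/5 - L/10) (l(j, L) = 1/((½)*(2 + L)/(-5) - 2) = 1/((½)*(-⅕)*(2 + L) - 2) = 1/((-⅕ - L/10) - 2) = 1/(-11/5 - L/10))
(-130 + l(-2, -1))² = (-130 + 10/(-22 - 1*(-1)))² = (-130 + 10/(-22 + 1))² = (-130 + 10/(-21))² = (-130 + 10*(-1/21))² = (-130 - 10/21)² = (-2740/21)² = 7507600/441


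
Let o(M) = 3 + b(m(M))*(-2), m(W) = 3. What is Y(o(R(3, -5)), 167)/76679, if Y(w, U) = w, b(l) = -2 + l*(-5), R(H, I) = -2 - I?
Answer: 37/76679 ≈ 0.00048253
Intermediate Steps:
b(l) = -2 - 5*l
o(M) = 37 (o(M) = 3 + (-2 - 5*3)*(-2) = 3 + (-2 - 15)*(-2) = 3 - 17*(-2) = 3 + 34 = 37)
Y(o(R(3, -5)), 167)/76679 = 37/76679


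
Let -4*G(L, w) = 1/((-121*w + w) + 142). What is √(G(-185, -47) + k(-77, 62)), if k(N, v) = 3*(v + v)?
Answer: √1015226570/1652 ≈ 19.287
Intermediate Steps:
G(L, w) = -1/(4*(142 - 120*w)) (G(L, w) = -1/(4*((-121*w + w) + 142)) = -1/(4*(-120*w + 142)) = -1/(4*(142 - 120*w)))
k(N, v) = 6*v (k(N, v) = 3*(2*v) = 6*v)
√(G(-185, -47) + k(-77, 62)) = √(1/(8*(-71 + 60*(-47))) + 6*62) = √(1/(8*(-71 - 2820)) + 372) = √((⅛)/(-2891) + 372) = √((⅛)*(-1/2891) + 372) = √(-1/23128 + 372) = √(8603615/23128) = √1015226570/1652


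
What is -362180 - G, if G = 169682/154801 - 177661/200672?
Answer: -11250848019518803/31064226272 ≈ -3.6218e+5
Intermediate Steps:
G = 6548325843/31064226272 (G = 169682*(1/154801) - 177661*1/200672 = 169682/154801 - 177661/200672 = 6548325843/31064226272 ≈ 0.21080)
-362180 - G = -362180 - 1*6548325843/31064226272 = -362180 - 6548325843/31064226272 = -11250848019518803/31064226272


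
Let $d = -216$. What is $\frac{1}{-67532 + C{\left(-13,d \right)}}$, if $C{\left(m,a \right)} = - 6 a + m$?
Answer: $- \frac{1}{66249} \approx -1.5095 \cdot 10^{-5}$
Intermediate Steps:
$C{\left(m,a \right)} = m - 6 a$
$\frac{1}{-67532 + C{\left(-13,d \right)}} = \frac{1}{-67532 - -1283} = \frac{1}{-67532 + \left(-13 + 1296\right)} = \frac{1}{-67532 + 1283} = \frac{1}{-66249} = - \frac{1}{66249}$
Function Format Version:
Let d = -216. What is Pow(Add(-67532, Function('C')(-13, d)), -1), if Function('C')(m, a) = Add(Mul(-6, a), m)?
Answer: Rational(-1, 66249) ≈ -1.5095e-5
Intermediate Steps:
Function('C')(m, a) = Add(m, Mul(-6, a))
Pow(Add(-67532, Function('C')(-13, d)), -1) = Pow(Add(-67532, Add(-13, Mul(-6, -216))), -1) = Pow(Add(-67532, Add(-13, 1296)), -1) = Pow(Add(-67532, 1283), -1) = Pow(-66249, -1) = Rational(-1, 66249)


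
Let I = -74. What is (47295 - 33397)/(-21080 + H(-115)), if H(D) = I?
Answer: -6949/10577 ≈ -0.65699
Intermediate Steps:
H(D) = -74
(47295 - 33397)/(-21080 + H(-115)) = (47295 - 33397)/(-21080 - 74) = 13898/(-21154) = 13898*(-1/21154) = -6949/10577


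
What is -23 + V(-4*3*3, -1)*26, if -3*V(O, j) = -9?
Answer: 55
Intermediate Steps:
V(O, j) = 3 (V(O, j) = -⅓*(-9) = 3)
-23 + V(-4*3*3, -1)*26 = -23 + 3*26 = -23 + 78 = 55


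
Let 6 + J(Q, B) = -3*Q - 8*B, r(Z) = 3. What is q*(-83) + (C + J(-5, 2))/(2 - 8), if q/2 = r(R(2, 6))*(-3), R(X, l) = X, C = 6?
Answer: 8965/6 ≈ 1494.2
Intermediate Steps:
J(Q, B) = -6 - 8*B - 3*Q (J(Q, B) = -6 + (-3*Q - 8*B) = -6 + (-8*B - 3*Q) = -6 - 8*B - 3*Q)
q = -18 (q = 2*(3*(-3)) = 2*(-9) = -18)
q*(-83) + (C + J(-5, 2))/(2 - 8) = -18*(-83) + (6 + (-6 - 8*2 - 3*(-5)))/(2 - 8) = 1494 + (6 + (-6 - 16 + 15))/(-6) = 1494 + (6 - 7)*(-⅙) = 1494 - 1*(-⅙) = 1494 + ⅙ = 8965/6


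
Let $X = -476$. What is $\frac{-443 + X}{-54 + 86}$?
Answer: $- \frac{919}{32} \approx -28.719$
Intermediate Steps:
$\frac{-443 + X}{-54 + 86} = \frac{-443 - 476}{-54 + 86} = - \frac{919}{32}$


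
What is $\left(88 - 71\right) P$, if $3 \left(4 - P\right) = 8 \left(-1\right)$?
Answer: $\frac{340}{3} \approx 113.33$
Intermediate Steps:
$P = \frac{20}{3}$ ($P = 4 - \frac{8 \left(-1\right)}{3} = 4 - - \frac{8}{3} = 4 + \frac{8}{3} = \frac{20}{3} \approx 6.6667$)
$\left(88 - 71\right) P = \left(88 - 71\right) \frac{20}{3} = 17 \cdot \frac{20}{3} = \frac{340}{3}$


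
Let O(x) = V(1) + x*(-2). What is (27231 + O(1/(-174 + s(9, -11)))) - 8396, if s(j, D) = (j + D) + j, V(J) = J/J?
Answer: 3145614/167 ≈ 18836.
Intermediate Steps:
V(J) = 1
s(j, D) = D + 2*j (s(j, D) = (D + j) + j = D + 2*j)
O(x) = 1 - 2*x (O(x) = 1 + x*(-2) = 1 - 2*x)
(27231 + O(1/(-174 + s(9, -11)))) - 8396 = (27231 + (1 - 2/(-174 + (-11 + 2*9)))) - 8396 = (27231 + (1 - 2/(-174 + (-11 + 18)))) - 8396 = (27231 + (1 - 2/(-174 + 7))) - 8396 = (27231 + (1 - 2/(-167))) - 8396 = (27231 + (1 - 2*(-1/167))) - 8396 = (27231 + (1 + 2/167)) - 8396 = (27231 + 169/167) - 8396 = 4547746/167 - 8396 = 3145614/167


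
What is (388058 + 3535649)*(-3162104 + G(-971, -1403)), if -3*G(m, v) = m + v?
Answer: -37212193918166/3 ≈ -1.2404e+13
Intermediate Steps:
G(m, v) = -m/3 - v/3 (G(m, v) = -(m + v)/3 = -m/3 - v/3)
(388058 + 3535649)*(-3162104 + G(-971, -1403)) = (388058 + 3535649)*(-3162104 + (-1/3*(-971) - 1/3*(-1403))) = 3923707*(-3162104 + (971/3 + 1403/3)) = 3923707*(-3162104 + 2374/3) = 3923707*(-9483938/3) = -37212193918166/3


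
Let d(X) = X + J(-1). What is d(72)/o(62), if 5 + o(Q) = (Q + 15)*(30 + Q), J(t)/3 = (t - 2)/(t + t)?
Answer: 153/14158 ≈ 0.010807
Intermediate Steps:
J(t) = 3*(-2 + t)/(2*t) (J(t) = 3*((t - 2)/(t + t)) = 3*((-2 + t)/((2*t))) = 3*((-2 + t)*(1/(2*t))) = 3*((-2 + t)/(2*t)) = 3*(-2 + t)/(2*t))
o(Q) = -5 + (15 + Q)*(30 + Q) (o(Q) = -5 + (Q + 15)*(30 + Q) = -5 + (15 + Q)*(30 + Q))
d(X) = 9/2 + X (d(X) = X + (3/2 - 3/(-1)) = X + (3/2 - 3*(-1)) = X + (3/2 + 3) = X + 9/2 = 9/2 + X)
d(72)/o(62) = (9/2 + 72)/(445 + 62**2 + 45*62) = 153/(2*(445 + 3844 + 2790)) = (153/2)/7079 = (153/2)*(1/7079) = 153/14158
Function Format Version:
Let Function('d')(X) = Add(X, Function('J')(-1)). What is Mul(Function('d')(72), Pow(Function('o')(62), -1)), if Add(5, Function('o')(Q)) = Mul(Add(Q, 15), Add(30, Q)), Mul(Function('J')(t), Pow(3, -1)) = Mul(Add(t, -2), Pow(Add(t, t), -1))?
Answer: Rational(153, 14158) ≈ 0.010807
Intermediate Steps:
Function('J')(t) = Mul(Rational(3, 2), Pow(t, -1), Add(-2, t)) (Function('J')(t) = Mul(3, Mul(Add(t, -2), Pow(Add(t, t), -1))) = Mul(3, Mul(Add(-2, t), Pow(Mul(2, t), -1))) = Mul(3, Mul(Add(-2, t), Mul(Rational(1, 2), Pow(t, -1)))) = Mul(3, Mul(Rational(1, 2), Pow(t, -1), Add(-2, t))) = Mul(Rational(3, 2), Pow(t, -1), Add(-2, t)))
Function('o')(Q) = Add(-5, Mul(Add(15, Q), Add(30, Q))) (Function('o')(Q) = Add(-5, Mul(Add(Q, 15), Add(30, Q))) = Add(-5, Mul(Add(15, Q), Add(30, Q))))
Function('d')(X) = Add(Rational(9, 2), X) (Function('d')(X) = Add(X, Add(Rational(3, 2), Mul(-3, Pow(-1, -1)))) = Add(X, Add(Rational(3, 2), Mul(-3, -1))) = Add(X, Add(Rational(3, 2), 3)) = Add(X, Rational(9, 2)) = Add(Rational(9, 2), X))
Mul(Function('d')(72), Pow(Function('o')(62), -1)) = Mul(Add(Rational(9, 2), 72), Pow(Add(445, Pow(62, 2), Mul(45, 62)), -1)) = Mul(Rational(153, 2), Pow(Add(445, 3844, 2790), -1)) = Mul(Rational(153, 2), Pow(7079, -1)) = Mul(Rational(153, 2), Rational(1, 7079)) = Rational(153, 14158)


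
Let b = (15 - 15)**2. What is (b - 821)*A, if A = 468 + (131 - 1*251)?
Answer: -285708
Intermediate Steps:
A = 348 (A = 468 + (131 - 251) = 468 - 120 = 348)
b = 0 (b = 0**2 = 0)
(b - 821)*A = (0 - 821)*348 = -821*348 = -285708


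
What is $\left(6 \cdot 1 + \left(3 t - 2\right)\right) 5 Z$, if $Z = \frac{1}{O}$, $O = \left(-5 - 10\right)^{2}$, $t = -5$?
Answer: $- \frac{11}{45} \approx -0.24444$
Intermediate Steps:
$O = 225$ ($O = \left(-5 - 10\right)^{2} = \left(-15\right)^{2} = 225$)
$Z = \frac{1}{225} \approx 0.0044444$
$\left(6 \cdot 1 + \left(3 t - 2\right)\right) 5 Z = \left(6 \cdot 1 + \left(3 \left(-5\right) - 2\right)\right) 5 \cdot \frac{1}{225} = \left(6 - 17\right) 5 \cdot \frac{1}{225} = \left(-11\right) 5 \cdot \frac{1}{225} = \left(-55\right) \frac{1}{225} = - \frac{11}{45}$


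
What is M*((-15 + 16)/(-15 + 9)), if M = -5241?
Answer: 1747/2 ≈ 873.50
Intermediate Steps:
M*((-15 + 16)/(-15 + 9)) = -5241*(-15 + 16)/(-15 + 9) = -5241/(-6) = -5241*(-1)/6 = -5241*(-⅙) = 1747/2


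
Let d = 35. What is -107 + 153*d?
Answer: 5248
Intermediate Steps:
-107 + 153*d = -107 + 153*35 = -107 + 5355 = 5248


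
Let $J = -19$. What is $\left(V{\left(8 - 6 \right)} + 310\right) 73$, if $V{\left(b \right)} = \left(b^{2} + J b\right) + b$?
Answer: $20294$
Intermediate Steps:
$V{\left(b \right)} = b^{2} - 18 b$ ($V{\left(b \right)} = \left(b^{2} - 19 b\right) + b = b^{2} - 18 b$)
$\left(V{\left(8 - 6 \right)} + 310\right) 73 = \left(\left(8 - 6\right) \left(-18 + \left(8 - 6\right)\right) + 310\right) 73 = \left(2 \left(-18 + 2\right) + 310\right) 73 = \left(2 \left(-16\right) + 310\right) 73 = \left(-32 + 310\right) 73 = 278 \cdot 73 = 20294$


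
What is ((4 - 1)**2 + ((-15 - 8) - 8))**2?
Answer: 484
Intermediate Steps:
((4 - 1)**2 + ((-15 - 8) - 8))**2 = (3**2 + (-23 - 8))**2 = (9 - 31)**2 = (-22)**2 = 484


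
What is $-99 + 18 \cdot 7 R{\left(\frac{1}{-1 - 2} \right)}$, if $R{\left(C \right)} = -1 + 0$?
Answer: $-225$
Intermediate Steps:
$R{\left(C \right)} = -1$
$-99 + 18 \cdot 7 R{\left(\frac{1}{-1 - 2} \right)} = -99 + 18 \cdot 7 \left(-1\right) = -99 + 126 \left(-1\right) = -99 - 126 = -225$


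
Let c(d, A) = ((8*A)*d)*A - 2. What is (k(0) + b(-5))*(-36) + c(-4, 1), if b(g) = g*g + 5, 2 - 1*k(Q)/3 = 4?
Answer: -898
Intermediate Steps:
k(Q) = -6 (k(Q) = 6 - 3*4 = 6 - 12 = -6)
c(d, A) = -2 + 8*d*A**2 (c(d, A) = (8*A*d)*A - 2 = 8*d*A**2 - 2 = -2 + 8*d*A**2)
b(g) = 5 + g**2 (b(g) = g**2 + 5 = 5 + g**2)
(k(0) + b(-5))*(-36) + c(-4, 1) = (-6 + (5 + (-5)**2))*(-36) + (-2 + 8*(-4)*1**2) = (-6 + (5 + 25))*(-36) + (-2 + 8*(-4)*1) = (-6 + 30)*(-36) + (-2 - 32) = 24*(-36) - 34 = -864 - 34 = -898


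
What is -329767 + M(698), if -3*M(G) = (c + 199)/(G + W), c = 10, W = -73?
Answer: -618313334/1875 ≈ -3.2977e+5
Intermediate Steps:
M(G) = -209/(3*(-73 + G)) (M(G) = -(10 + 199)/(3*(G - 73)) = -209/(3*(-73 + G)))
-329767 + M(698) = -329767 - 209/(-219 + 3*698) = -329767 - 209/(-219 + 2094) = -329767 - 209/1875 = -618313334/1875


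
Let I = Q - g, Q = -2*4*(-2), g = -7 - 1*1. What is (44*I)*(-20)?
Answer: -21120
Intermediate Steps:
g = -8 (g = -7 - 1 = -8)
Q = 16 (Q = -8*(-2) = 16)
I = 24 (I = 16 - 1*(-8) = 16 + 8 = 24)
(44*I)*(-20) = (44*24)*(-20) = 1056*(-20) = -21120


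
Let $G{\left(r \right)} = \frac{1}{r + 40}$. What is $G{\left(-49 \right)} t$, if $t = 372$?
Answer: $- \frac{124}{3} \approx -41.333$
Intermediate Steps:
$G{\left(r \right)} = \frac{1}{40 + r}$
$G{\left(-49 \right)} t = \frac{1}{40 - 49} \cdot 372 = \frac{1}{-9} \cdot 372 = \left(- \frac{1}{9}\right) 372 = - \frac{124}{3}$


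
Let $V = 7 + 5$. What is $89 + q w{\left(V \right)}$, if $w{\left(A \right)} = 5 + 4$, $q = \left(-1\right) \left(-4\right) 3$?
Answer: $197$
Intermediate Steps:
$q = 12$ ($q = 4 \cdot 3 = 12$)
$V = 12$
$w{\left(A \right)} = 9$
$89 + q w{\left(V \right)} = 89 + 12 \cdot 9 = 89 + 108 = 197$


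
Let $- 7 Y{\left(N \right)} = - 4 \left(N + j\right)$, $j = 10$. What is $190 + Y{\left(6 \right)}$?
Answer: $\frac{1394}{7} \approx 199.14$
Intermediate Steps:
$Y{\left(N \right)} = \frac{40}{7} + \frac{4 N}{7}$ ($Y{\left(N \right)} = - \frac{\left(-4\right) \left(N + 10\right)}{7} = - \frac{\left(-4\right) \left(10 + N\right)}{7} = - \frac{-40 - 4 N}{7} = \frac{40}{7} + \frac{4 N}{7}$)
$190 + Y{\left(6 \right)} = 190 + \left(\frac{40}{7} + \frac{4}{7} \cdot 6\right) = 190 + \left(\frac{40}{7} + \frac{24}{7}\right) = 190 + \frac{64}{7} = \frac{1394}{7}$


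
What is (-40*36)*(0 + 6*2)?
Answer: -17280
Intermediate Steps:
(-40*36)*(0 + 6*2) = -1440*(0 + 12) = -1440*12 = -17280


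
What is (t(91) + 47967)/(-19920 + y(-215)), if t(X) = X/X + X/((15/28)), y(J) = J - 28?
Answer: -722068/302445 ≈ -2.3874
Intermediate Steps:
y(J) = -28 + J
t(X) = 1 + 28*X/15 (t(X) = 1 + X/((15*(1/28))) = 1 + X/(15/28) = 1 + X*(28/15) = 1 + 28*X/15)
(t(91) + 47967)/(-19920 + y(-215)) = ((1 + (28/15)*91) + 47967)/(-19920 + (-28 - 215)) = ((1 + 2548/15) + 47967)/(-19920 - 243) = (2563/15 + 47967)/(-20163) = (722068/15)*(-1/20163) = -722068/302445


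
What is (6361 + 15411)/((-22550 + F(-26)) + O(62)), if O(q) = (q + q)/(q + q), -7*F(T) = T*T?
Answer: -152404/158519 ≈ -0.96142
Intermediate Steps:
F(T) = -T**2/7 (F(T) = -T*T/7 = -T**2/7)
O(q) = 1 (O(q) = (2*q)/((2*q)) = (2*q)*(1/(2*q)) = 1)
(6361 + 15411)/((-22550 + F(-26)) + O(62)) = (6361 + 15411)/((-22550 - 1/7*(-26)**2) + 1) = 21772/((-22550 - 1/7*676) + 1) = 21772/((-22550 - 676/7) + 1) = 21772/(-158526/7 + 1) = 21772/(-158519/7) = 21772*(-7/158519) = -152404/158519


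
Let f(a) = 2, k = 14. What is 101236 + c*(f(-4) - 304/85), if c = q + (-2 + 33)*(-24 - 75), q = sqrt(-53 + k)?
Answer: 9016306/85 - 134*I*sqrt(39)/85 ≈ 1.0607e+5 - 9.8451*I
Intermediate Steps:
q = I*sqrt(39) (q = sqrt(-53 + 14) = sqrt(-39) = I*sqrt(39) ≈ 6.245*I)
c = -3069 + I*sqrt(39) (c = I*sqrt(39) + (-2 + 33)*(-24 - 75) = I*sqrt(39) + 31*(-99) = I*sqrt(39) - 3069 = -3069 + I*sqrt(39) ≈ -3069.0 + 6.245*I)
101236 + c*(f(-4) - 304/85) = 101236 + (-3069 + I*sqrt(39))*(2 - 304/85) = 101236 + (-3069 + I*sqrt(39))*(-134/85) = 101236 + (411246/85 - 134*I*sqrt(39)/85) = 9016306/85 - 134*I*sqrt(39)/85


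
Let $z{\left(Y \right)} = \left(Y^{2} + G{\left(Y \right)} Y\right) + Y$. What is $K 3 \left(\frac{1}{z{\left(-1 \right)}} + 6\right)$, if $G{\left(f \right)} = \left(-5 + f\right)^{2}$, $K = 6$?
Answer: $\frac{215}{2} \approx 107.5$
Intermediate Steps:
$z{\left(Y \right)} = Y + Y^{2} + Y \left(-5 + Y\right)^{2}$ ($z{\left(Y \right)} = \left(Y^{2} + \left(-5 + Y\right)^{2} Y\right) + Y = \left(Y^{2} + Y \left(-5 + Y\right)^{2}\right) + Y = Y + Y^{2} + Y \left(-5 + Y\right)^{2}$)
$K 3 \left(\frac{1}{z{\left(-1 \right)}} + 6\right) = 6 \cdot 3 \left(\frac{1}{\left(-1\right) \left(1 - 1 + \left(-5 - 1\right)^{2}\right)} + 6\right) = 6 \cdot 3 \left(\frac{1}{\left(-1\right) \left(1 - 1 + \left(-6\right)^{2}\right)} + 6\right) = 6 \cdot 3 \left(\frac{1}{\left(-1\right) \left(1 - 1 + 36\right)} + 6\right) = 6 \cdot 3 \left(\frac{1}{\left(-1\right) 36} + 6\right) = 6 \cdot 3 \left(\frac{1}{-36} + 6\right) = 6 \cdot 3 \left(- \frac{1}{36} + 6\right) = 6 \cdot 3 \cdot \frac{215}{36} = 6 \cdot \frac{215}{12} = \frac{215}{2}$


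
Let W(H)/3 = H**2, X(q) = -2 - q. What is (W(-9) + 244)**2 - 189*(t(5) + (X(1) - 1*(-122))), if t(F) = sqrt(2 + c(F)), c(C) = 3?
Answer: 214678 - 189*sqrt(5) ≈ 2.1426e+5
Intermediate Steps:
W(H) = 3*H**2
t(F) = sqrt(5) (t(F) = sqrt(2 + 3) = sqrt(5))
(W(-9) + 244)**2 - 189*(t(5) + (X(1) - 1*(-122))) = (3*(-9)**2 + 244)**2 - 189*(sqrt(5) + ((-2 - 1*1) - 1*(-122))) = (3*81 + 244)**2 - 189*(sqrt(5) + ((-2 - 1) + 122)) = (243 + 244)**2 - 189*(sqrt(5) + (-3 + 122)) = 487**2 - 189*(sqrt(5) + 119) = 237169 - 189*(119 + sqrt(5)) = 237169 + (-22491 - 189*sqrt(5)) = 214678 - 189*sqrt(5)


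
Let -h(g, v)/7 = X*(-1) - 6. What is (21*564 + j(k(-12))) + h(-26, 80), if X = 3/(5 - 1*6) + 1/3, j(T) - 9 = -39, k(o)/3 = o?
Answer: 35512/3 ≈ 11837.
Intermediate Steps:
k(o) = 3*o
j(T) = -30 (j(T) = 9 - 39 = -30)
X = -8/3 (X = 3/(5 - 6) + 1*(⅓) = 3/(-1) + ⅓ = 3*(-1) + ⅓ = -3 + ⅓ = -8/3 ≈ -2.6667)
h(g, v) = 70/3 (h(g, v) = -7*(-8/3*(-1) - 6) = -7*(8/3 - 6) = -7*(-10/3) = 70/3)
(21*564 + j(k(-12))) + h(-26, 80) = (21*564 - 30) + 70/3 = (11844 - 30) + 70/3 = 11814 + 70/3 = 35512/3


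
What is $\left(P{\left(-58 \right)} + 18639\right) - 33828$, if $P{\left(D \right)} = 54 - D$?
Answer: $-15077$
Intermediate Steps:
$\left(P{\left(-58 \right)} + 18639\right) - 33828 = \left(\left(54 - -58\right) + 18639\right) - 33828 = \left(\left(54 + 58\right) + 18639\right) - 33828 = \left(112 + 18639\right) - 33828 = 18751 - 33828 = -15077$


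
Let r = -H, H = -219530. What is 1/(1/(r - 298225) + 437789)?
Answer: 78695/34451805354 ≈ 2.2842e-6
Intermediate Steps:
r = 219530 (r = -1*(-219530) = 219530)
1/(1/(r - 298225) + 437789) = 1/(1/(219530 - 298225) + 437789) = 1/(1/(-78695) + 437789) = 1/(-1/78695 + 437789) = 1/(34451805354/78695) = 78695/34451805354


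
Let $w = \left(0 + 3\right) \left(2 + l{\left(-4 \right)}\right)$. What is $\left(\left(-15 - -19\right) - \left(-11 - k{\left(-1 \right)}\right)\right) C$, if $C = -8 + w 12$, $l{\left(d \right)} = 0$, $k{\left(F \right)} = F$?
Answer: $896$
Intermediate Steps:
$w = 6$ ($w = \left(0 + 3\right) \left(2 + 0\right) = 3 \cdot 2 = 6$)
$C = 64$ ($C = -8 + 6 \cdot 12 = -8 + 72 = 64$)
$\left(\left(-15 - -19\right) - \left(-11 - k{\left(-1 \right)}\right)\right) C = \left(\left(-15 - -19\right) - \left(-11 - -1\right)\right) 64 = \left(\left(-15 + 19\right) - \left(-11 + 1\right)\right) 64 = \left(4 - -10\right) 64 = \left(4 + 10\right) 64 = 14 \cdot 64 = 896$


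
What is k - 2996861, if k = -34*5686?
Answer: -3190185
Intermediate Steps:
k = -193324
k - 2996861 = -193324 - 2996861 = -3190185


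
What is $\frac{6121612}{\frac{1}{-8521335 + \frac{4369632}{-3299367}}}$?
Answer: $- \frac{57369739498928312708}{1099789} \approx -5.2164 \cdot 10^{13}$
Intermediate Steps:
$\frac{6121612}{\frac{1}{-8521335 + \frac{4369632}{-3299367}}} = \frac{6121612}{\frac{1}{-8521335 + 4369632 \left(- \frac{1}{3299367}\right)}} = \frac{6121612}{\frac{1}{-8521335 - \frac{1456544}{1099789}}} = \frac{6121612}{\frac{1}{- \frac{9371671954859}{1099789}}} = \frac{6121612}{- \frac{1099789}{9371671954859}} = 6121612 \left(- \frac{9371671954859}{1099789}\right) = - \frac{57369739498928312708}{1099789}$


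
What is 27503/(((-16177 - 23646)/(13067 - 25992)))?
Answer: 50782325/5689 ≈ 8926.4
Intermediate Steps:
27503/(((-16177 - 23646)/(13067 - 25992))) = 27503/((-39823/(-12925))) = 27503/((-39823*(-1/12925))) = 27503/(39823/12925) = 27503*(12925/39823) = 50782325/5689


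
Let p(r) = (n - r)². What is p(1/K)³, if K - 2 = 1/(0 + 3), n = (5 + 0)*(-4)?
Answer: 8550986578849/117649 ≈ 7.2682e+7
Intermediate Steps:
n = -20 (n = 5*(-4) = -20)
K = 7/3 (K = 2 + 1/(0 + 3) = 2 + 1/3 = 2 + ⅓ = 7/3 ≈ 2.3333)
p(r) = (-20 - r)²
p(1/K)³ = ((20 + 1/(7/3))²)³ = ((20 + 3/7)²)³ = ((143/7)²)³ = (20449/49)³ = 8550986578849/117649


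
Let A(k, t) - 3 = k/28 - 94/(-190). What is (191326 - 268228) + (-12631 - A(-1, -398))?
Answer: -238166981/2660 ≈ -89537.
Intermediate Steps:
A(k, t) = 332/95 + k/28 (A(k, t) = 3 + (k/28 - 94/(-190)) = 3 + (k*(1/28) - 94*(-1/190)) = 3 + (k/28 + 47/95) = 3 + (47/95 + k/28) = 332/95 + k/28)
(191326 - 268228) + (-12631 - A(-1, -398)) = (191326 - 268228) + (-12631 - (332/95 + (1/28)*(-1))) = -76902 + (-12631 - (332/95 - 1/28)) = -76902 + (-12631 - 1*9201/2660) = -76902 + (-12631 - 9201/2660) = -76902 - 33607661/2660 = -238166981/2660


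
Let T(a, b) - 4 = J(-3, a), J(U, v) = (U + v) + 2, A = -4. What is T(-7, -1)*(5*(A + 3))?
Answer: 20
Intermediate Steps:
J(U, v) = 2 + U + v
T(a, b) = 3 + a (T(a, b) = 4 + (2 - 3 + a) = 4 + (-1 + a) = 3 + a)
T(-7, -1)*(5*(A + 3)) = (3 - 7)*(5*(-4 + 3)) = -20*(-1) = -4*(-5) = 20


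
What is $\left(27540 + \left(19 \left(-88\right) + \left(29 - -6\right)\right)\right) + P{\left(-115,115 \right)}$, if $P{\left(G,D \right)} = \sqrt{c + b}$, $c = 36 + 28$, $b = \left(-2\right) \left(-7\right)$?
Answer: $25903 + \sqrt{78} \approx 25912.0$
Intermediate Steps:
$b = 14$
$c = 64$
$P{\left(G,D \right)} = \sqrt{78}$ ($P{\left(G,D \right)} = \sqrt{64 + 14} = \sqrt{78}$)
$\left(27540 + \left(19 \left(-88\right) + \left(29 - -6\right)\right)\right) + P{\left(-115,115 \right)} = \left(27540 + \left(19 \left(-88\right) + \left(29 - -6\right)\right)\right) + \sqrt{78} = \left(27540 + \left(-1672 + \left(29 + 6\right)\right)\right) + \sqrt{78} = \left(27540 + \left(-1672 + 35\right)\right) + \sqrt{78} = \left(27540 - 1637\right) + \sqrt{78} = 25903 + \sqrt{78}$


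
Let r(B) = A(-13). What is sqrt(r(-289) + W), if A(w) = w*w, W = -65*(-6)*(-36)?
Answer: I*sqrt(13871) ≈ 117.78*I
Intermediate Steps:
W = -14040 (W = 390*(-36) = -14040)
A(w) = w**2
r(B) = 169 (r(B) = (-13)**2 = 169)
sqrt(r(-289) + W) = sqrt(169 - 14040) = sqrt(-13871) = I*sqrt(13871)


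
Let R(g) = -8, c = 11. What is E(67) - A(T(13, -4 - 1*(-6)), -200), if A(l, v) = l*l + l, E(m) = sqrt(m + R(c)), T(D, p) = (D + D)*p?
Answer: -2756 + sqrt(59) ≈ -2748.3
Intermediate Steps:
T(D, p) = 2*D*p (T(D, p) = (2*D)*p = 2*D*p)
E(m) = sqrt(-8 + m) (E(m) = sqrt(m - 8) = sqrt(-8 + m))
A(l, v) = l + l**2 (A(l, v) = l**2 + l = l + l**2)
E(67) - A(T(13, -4 - 1*(-6)), -200) = sqrt(-8 + 67) - 2*13*(-4 - 1*(-6))*(1 + 2*13*(-4 - 1*(-6))) = sqrt(59) - 2*13*(-4 + 6)*(1 + 2*13*(-4 + 6)) = sqrt(59) - 2*13*2*(1 + 2*13*2) = sqrt(59) - 52*(1 + 52) = sqrt(59) - 52*53 = sqrt(59) - 1*2756 = sqrt(59) - 2756 = -2756 + sqrt(59)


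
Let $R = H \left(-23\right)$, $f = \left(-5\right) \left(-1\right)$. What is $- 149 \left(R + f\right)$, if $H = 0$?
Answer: $-745$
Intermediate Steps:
$f = 5$
$R = 0$ ($R = 0 \left(-23\right) = 0$)
$- 149 \left(R + f\right) = - 149 \left(0 + 5\right) = \left(-149\right) 5 = -745$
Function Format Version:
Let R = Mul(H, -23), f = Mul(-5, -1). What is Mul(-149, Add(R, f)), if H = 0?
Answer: -745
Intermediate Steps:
f = 5
R = 0 (R = Mul(0, -23) = 0)
Mul(-149, Add(R, f)) = Mul(-149, Add(0, 5)) = Mul(-149, 5) = -745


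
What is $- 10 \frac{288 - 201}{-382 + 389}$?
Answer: $- \frac{870}{7} \approx -124.29$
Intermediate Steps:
$- 10 \frac{288 - 201}{-382 + 389} = - 10 \cdot \frac{87}{7} = - 10 \cdot 87 \cdot \frac{1}{7} = \left(-10\right) \frac{87}{7} = - \frac{870}{7}$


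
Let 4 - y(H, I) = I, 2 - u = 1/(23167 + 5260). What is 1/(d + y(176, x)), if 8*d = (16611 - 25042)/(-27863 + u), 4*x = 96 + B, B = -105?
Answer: 6336037184/39839900437 ≈ 0.15904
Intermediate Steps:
x = -9/4 (x = (96 - 105)/4 = (¼)*(-9) = -9/4 ≈ -2.2500)
u = 56853/28427 (u = 2 - 1/(23167 + 5260) = 2 - 1/28427 = 56853/28427 ≈ 2.0000)
y(H, I) = 4 - I
d = 239668037/6336037184 (d = ((16611 - 25042)/(-27863 + 56853/28427))/8 = (-8431/(-792004648/28427))/8 = (-8431*(-28427/792004648))/8 = (⅛)*(239668037/792004648) = 239668037/6336037184 ≈ 0.037826)
1/(d + y(176, x)) = 1/(239668037/6336037184 + (4 - 1*(-9/4))) = 1/(239668037/6336037184 + (4 + 9/4)) = 1/(239668037/6336037184 + 25/4) = 1/(39839900437/6336037184) = 6336037184/39839900437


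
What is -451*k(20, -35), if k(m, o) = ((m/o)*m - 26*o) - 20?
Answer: -2773650/7 ≈ -3.9624e+5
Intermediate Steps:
k(m, o) = -20 - 26*o + m²/o (k(m, o) = (m²/o - 26*o) - 20 = (-26*o + m²/o) - 20 = -20 - 26*o + m²/o)
-451*k(20, -35) = -451*(-20 - 26*(-35) + 20²/(-35)) = -451*(-20 + 910 + 400*(-1/35)) = -451*(-20 + 910 - 80/7) = -451*6150/7 = -2773650/7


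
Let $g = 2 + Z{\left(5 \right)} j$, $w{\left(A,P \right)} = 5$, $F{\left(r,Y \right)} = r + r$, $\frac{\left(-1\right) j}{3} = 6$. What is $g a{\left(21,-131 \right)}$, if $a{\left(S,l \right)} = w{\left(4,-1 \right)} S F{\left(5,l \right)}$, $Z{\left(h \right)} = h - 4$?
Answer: $-16800$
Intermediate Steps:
$j = -18$ ($j = \left(-3\right) 6 = -18$)
$F{\left(r,Y \right)} = 2 r$
$Z{\left(h \right)} = -4 + h$
$g = -16$ ($g = 2 + \left(-4 + 5\right) \left(-18\right) = 2 + 1 \left(-18\right) = 2 - 18 = -16$)
$a{\left(S,l \right)} = 50 S$ ($a{\left(S,l \right)} = 5 S 2 \cdot 5 = 5 S 10 = 50 S$)
$g a{\left(21,-131 \right)} = - 16 \cdot 50 \cdot 21 = \left(-16\right) 1050 = -16800$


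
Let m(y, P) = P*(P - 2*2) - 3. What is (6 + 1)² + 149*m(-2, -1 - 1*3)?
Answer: 4370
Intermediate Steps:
m(y, P) = -3 + P*(-4 + P) (m(y, P) = P*(P - 4) - 3 = P*(-4 + P) - 3 = -3 + P*(-4 + P))
(6 + 1)² + 149*m(-2, -1 - 1*3) = (6 + 1)² + 149*(-3 + (-1 - 1*3)² - 4*(-1 - 1*3)) = 7² + 149*(-3 + (-1 - 3)² - 4*(-1 - 3)) = 49 + 149*(-3 + (-4)² - 4*(-4)) = 49 + 149*(-3 + 16 + 16) = 49 + 149*29 = 49 + 4321 = 4370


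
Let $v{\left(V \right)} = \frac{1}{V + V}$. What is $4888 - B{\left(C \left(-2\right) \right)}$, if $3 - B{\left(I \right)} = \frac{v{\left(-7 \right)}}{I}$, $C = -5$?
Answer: $\frac{683899}{140} \approx 4885.0$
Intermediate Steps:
$v{\left(V \right)} = \frac{1}{2 V}$
$B{\left(I \right)} = 3 + \frac{1}{14 I}$ ($B{\left(I \right)} = 3 - \frac{\frac{1}{2} \frac{1}{-7}}{I} = 3 - \frac{\frac{1}{2} \left(- \frac{1}{7}\right)}{I} = 3 - - \frac{1}{14 I} = 3 + \frac{1}{14 I}$)
$4888 - B{\left(C \left(-2\right) \right)} = 4888 - \left(3 + \frac{1}{14 \left(\left(-5\right) \left(-2\right)\right)}\right) = 4888 - \left(3 + \frac{1}{14 \cdot 10}\right) = 4888 - \left(3 + \frac{1}{14} \cdot \frac{1}{10}\right) = 4888 - \left(3 + \frac{1}{140}\right) = 4888 - \frac{421}{140} = \frac{683899}{140}$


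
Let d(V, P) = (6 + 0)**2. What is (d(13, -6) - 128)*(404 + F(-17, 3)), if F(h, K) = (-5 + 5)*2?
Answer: -37168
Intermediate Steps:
d(V, P) = 36 (d(V, P) = 6**2 = 36)
F(h, K) = 0 (F(h, K) = 0*2 = 0)
(d(13, -6) - 128)*(404 + F(-17, 3)) = (36 - 128)*(404 + 0) = -92*404 = -37168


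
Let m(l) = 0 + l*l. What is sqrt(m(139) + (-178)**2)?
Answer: 101*sqrt(5) ≈ 225.84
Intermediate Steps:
m(l) = l**2 (m(l) = 0 + l**2 = l**2)
sqrt(m(139) + (-178)**2) = sqrt(139**2 + (-178)**2) = sqrt(19321 + 31684) = sqrt(51005) = 101*sqrt(5)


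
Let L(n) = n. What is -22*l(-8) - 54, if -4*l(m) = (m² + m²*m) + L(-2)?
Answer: -2529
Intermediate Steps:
l(m) = ½ - m²/4 - m³/4 (l(m) = -((m² + m²*m) - 2)/4 = -((m² + m³) - 2)/4 = -(-2 + m² + m³)/4 = ½ - m²/4 - m³/4)
-22*l(-8) - 54 = -22*(½ - ¼*(-8)² - ¼*(-8)³) - 54 = -22*(½ - ¼*64 - ¼*(-512)) - 54 = -22*(½ - 16 + 128) - 54 = -22*225/2 - 54 = -2475 - 54 = -2529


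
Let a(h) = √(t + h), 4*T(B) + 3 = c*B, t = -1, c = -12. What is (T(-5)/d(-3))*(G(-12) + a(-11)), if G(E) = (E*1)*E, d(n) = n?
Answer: -684 - 19*I*√3/2 ≈ -684.0 - 16.454*I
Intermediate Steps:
G(E) = E² (G(E) = E*E = E²)
T(B) = -¾ - 3*B (T(B) = -¾ + (-12*B)/4 = -¾ - 3*B)
a(h) = √(-1 + h)
(T(-5)/d(-3))*(G(-12) + a(-11)) = ((-¾ - 3*(-5))/(-3))*((-12)² + √(-1 - 11)) = ((-¾ + 15)*(-⅓))*(144 + √(-12)) = ((57/4)*(-⅓))*(144 + 2*I*√3) = -19*(144 + 2*I*√3)/4 = -684 - 19*I*√3/2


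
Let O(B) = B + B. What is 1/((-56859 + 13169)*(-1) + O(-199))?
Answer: 1/43292 ≈ 2.3099e-5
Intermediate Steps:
O(B) = 2*B
1/((-56859 + 13169)*(-1) + O(-199)) = 1/((-56859 + 13169)*(-1) + 2*(-199)) = 1/(-43690*(-1) - 398) = 1/(43690 - 398) = 1/43292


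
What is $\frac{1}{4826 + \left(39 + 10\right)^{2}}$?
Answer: $\frac{1}{7227} \approx 0.00013837$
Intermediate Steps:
$\frac{1}{4826 + \left(39 + 10\right)^{2}} = \frac{1}{4826 + 49^{2}} = \frac{1}{4826 + 2401} = \frac{1}{7227}$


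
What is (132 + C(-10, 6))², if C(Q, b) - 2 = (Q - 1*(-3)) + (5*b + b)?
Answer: 26569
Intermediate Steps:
C(Q, b) = 5 + Q + 6*b (C(Q, b) = 2 + ((Q - 1*(-3)) + (5*b + b)) = 2 + ((Q + 3) + 6*b) = 2 + ((3 + Q) + 6*b) = 2 + (3 + Q + 6*b) = 5 + Q + 6*b)
(132 + C(-10, 6))² = (132 + (5 - 10 + 6*6))² = (132 + (5 - 10 + 36))² = (132 + 31)² = 163² = 26569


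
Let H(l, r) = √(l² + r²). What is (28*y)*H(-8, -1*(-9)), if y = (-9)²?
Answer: 2268*√145 ≈ 27310.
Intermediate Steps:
y = 81
(28*y)*H(-8, -1*(-9)) = (28*81)*√((-8)² + (-1*(-9))²) = 2268*√(64 + 9²) = 2268*√(64 + 81) = 2268*√145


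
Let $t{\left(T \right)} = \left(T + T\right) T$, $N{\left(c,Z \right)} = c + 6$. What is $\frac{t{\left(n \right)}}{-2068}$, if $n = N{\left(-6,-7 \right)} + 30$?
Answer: $- \frac{450}{517} \approx -0.87041$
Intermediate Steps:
$N{\left(c,Z \right)} = 6 + c$
$n = 30$ ($n = \left(6 - 6\right) + 30 = 0 + 30 = 30$)
$t{\left(T \right)} = 2 T^{2}$ ($t{\left(T \right)} = 2 T T = 2 T^{2}$)
$\frac{t{\left(n \right)}}{-2068} = \frac{2 \cdot 30^{2}}{-2068} = 2 \cdot 900 \left(- \frac{1}{2068}\right) = 1800 \left(- \frac{1}{2068}\right) = - \frac{450}{517}$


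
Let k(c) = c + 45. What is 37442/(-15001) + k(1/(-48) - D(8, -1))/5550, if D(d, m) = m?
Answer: -9941441593/3996266400 ≈ -2.4877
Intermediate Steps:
k(c) = 45 + c
37442/(-15001) + k(1/(-48) - D(8, -1))/5550 = 37442/(-15001) + (45 + (1/(-48) - 1*(-1)))/5550 = 37442*(-1/15001) + (45 + (-1/48 + 1))*(1/5550) = -37442/15001 + (45 + 47/48)*(1/5550) = -37442/15001 + (2207/48)*(1/5550) = -37442/15001 + 2207/266400 = -9941441593/3996266400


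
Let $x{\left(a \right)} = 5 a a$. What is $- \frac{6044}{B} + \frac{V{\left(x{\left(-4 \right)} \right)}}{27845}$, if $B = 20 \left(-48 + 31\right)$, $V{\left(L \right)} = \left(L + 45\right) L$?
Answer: $\frac{8584759}{473365} \approx 18.136$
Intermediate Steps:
$x{\left(a \right)} = 5 a^{2}$
$V{\left(L \right)} = L \left(45 + L\right)$ ($V{\left(L \right)} = \left(45 + L\right) L = L \left(45 + L\right)$)
$B = -340$ ($B = 20 \left(-17\right) = -340$)
$- \frac{6044}{B} + \frac{V{\left(x{\left(-4 \right)} \right)}}{27845} = - \frac{6044}{-340} + \frac{5 \left(-4\right)^{2} \left(45 + 5 \left(-4\right)^{2}\right)}{27845} = \left(-6044\right) \left(- \frac{1}{340}\right) + 5 \cdot 16 \left(45 + 5 \cdot 16\right) \frac{1}{27845} = \frac{1511}{85} + 80 \left(45 + 80\right) \frac{1}{27845} = \frac{1511}{85} + 80 \cdot 125 \cdot \frac{1}{27845} = \frac{1511}{85} + 10000 \cdot \frac{1}{27845} = \frac{1511}{85} + \frac{2000}{5569} = \frac{8584759}{473365}$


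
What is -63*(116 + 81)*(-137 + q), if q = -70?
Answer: 2569077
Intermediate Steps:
-63*(116 + 81)*(-137 + q) = -63*(116 + 81)*(-137 - 70) = -12411*(-207) = -63*(-40779) = 2569077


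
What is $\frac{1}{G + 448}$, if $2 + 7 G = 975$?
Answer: $\frac{1}{587} \approx 0.0017036$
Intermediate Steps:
$G = 139$ ($G = - \frac{2}{7} + \frac{1}{7} \cdot 975 = - \frac{2}{7} + \frac{975}{7} = 139$)
$\frac{1}{G + 448} = \frac{1}{139 + 448} = \frac{1}{587}$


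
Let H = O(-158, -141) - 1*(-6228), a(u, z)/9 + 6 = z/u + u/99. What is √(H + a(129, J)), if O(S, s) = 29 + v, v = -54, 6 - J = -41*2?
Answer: 8*√21557921/473 ≈ 78.529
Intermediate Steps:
J = 88 (J = 6 - (-41)*2 = 6 - 1*(-82) = 6 + 82 = 88)
a(u, z) = -54 + u/11 + 9*z/u (a(u, z) = -54 + 9*(z/u + u/99) = -54 + 9*(u/99 + z/u) = -54 + (u/11 + 9*z/u) = -54 + u/11 + 9*z/u)
O(S, s) = -25 (O(S, s) = 29 - 54 = -25)
H = 6203 (H = -25 - 1*(-6228) = -25 + 6228 = 6203)
√(H + a(129, J)) = √(6203 + (-54 + (1/11)*129 + 9*88/129)) = √(6203 + (-54 + 129/11 + 9*88*(1/129))) = √(6203 + (-54 + 129/11 + 264/43)) = √(6203 - 17091/473) = √(2916928/473) = 8*√21557921/473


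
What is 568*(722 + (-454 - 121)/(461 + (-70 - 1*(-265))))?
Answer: 33587047/82 ≈ 4.0960e+5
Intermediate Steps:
568*(722 + (-454 - 121)/(461 + (-70 - 1*(-265)))) = 568*(722 - 575/(461 + (-70 + 265))) = 568*(722 - 575/(461 + 195)) = 568*(722 - 575/656) = 568*(473057/656) = 33587047/82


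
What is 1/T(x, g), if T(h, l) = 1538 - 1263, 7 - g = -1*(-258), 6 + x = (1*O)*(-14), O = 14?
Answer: 1/275 ≈ 0.0036364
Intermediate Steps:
x = -202 (x = -6 + (1*14)*(-14) = -6 + 14*(-14) = -6 - 196 = -202)
g = -251 (g = 7 - (-1)*(-258) = 7 - 1*258 = 7 - 258 = -251)
T(h, l) = 275
1/T(x, g) = 1/275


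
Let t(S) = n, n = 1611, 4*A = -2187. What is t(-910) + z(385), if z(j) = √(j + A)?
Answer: 1611 + I*√647/2 ≈ 1611.0 + 12.718*I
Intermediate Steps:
A = -2187/4 (A = (¼)*(-2187) = -2187/4 ≈ -546.75)
z(j) = √(-2187/4 + j) (z(j) = √(j - 2187/4) = √(-2187/4 + j))
t(S) = 1611
t(-910) + z(385) = 1611 + √(-2187 + 4*385)/2 = 1611 + √(-2187 + 1540)/2 = 1611 + √(-647)/2 = 1611 + (I*√647)/2 = 1611 + I*√647/2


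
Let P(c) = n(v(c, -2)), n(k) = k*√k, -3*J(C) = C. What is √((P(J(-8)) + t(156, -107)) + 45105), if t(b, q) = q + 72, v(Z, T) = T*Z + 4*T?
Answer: √(405630 - 80*I*√30)/3 ≈ 212.3 - 0.11467*I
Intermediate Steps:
v(Z, T) = 4*T + T*Z
J(C) = -C/3
n(k) = k^(3/2)
t(b, q) = 72 + q
P(c) = (-8 - 2*c)^(3/2) (P(c) = (-2*(4 + c))^(3/2) = (-8 - 2*c)^(3/2))
√((P(J(-8)) + t(156, -107)) + 45105) = √((2*√2*(-4 - (-1)*(-8)/3)^(3/2) + (72 - 107)) + 45105) = √((2*√2*(-4 - 1*8/3)^(3/2) - 35) + 45105) = √((2*√2*(-4 - 8/3)^(3/2) - 35) + 45105) = √((2*√2*(-20/3)^(3/2) - 35) + 45105) = √((2*√2*(-40*I*√15/9) - 35) + 45105) = √((-80*I*√30/9 - 35) + 45105) = √((-35 - 80*I*√30/9) + 45105) = √(45070 - 80*I*√30/9)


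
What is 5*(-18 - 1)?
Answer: -95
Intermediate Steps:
5*(-18 - 1) = 5*(-19) = -95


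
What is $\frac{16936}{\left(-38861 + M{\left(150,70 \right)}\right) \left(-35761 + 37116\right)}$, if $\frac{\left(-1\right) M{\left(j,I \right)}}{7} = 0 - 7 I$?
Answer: $- \frac{16936}{48009005} \approx -0.00035277$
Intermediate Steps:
$M{\left(j,I \right)} = 49 I$ ($M{\left(j,I \right)} = - 7 \left(0 - 7 I\right) = - 7 \left(- 7 I\right) = 49 I$)
$\frac{16936}{\left(-38861 + M{\left(150,70 \right)}\right) \left(-35761 + 37116\right)} = \frac{16936}{\left(-38861 + 49 \cdot 70\right) \left(-35761 + 37116\right)} = \frac{16936}{\left(-38861 + 3430\right) 1355} = \frac{16936}{\left(-35431\right) 1355} = \frac{16936}{-48009005} = 16936 \left(- \frac{1}{48009005}\right) = - \frac{16936}{48009005}$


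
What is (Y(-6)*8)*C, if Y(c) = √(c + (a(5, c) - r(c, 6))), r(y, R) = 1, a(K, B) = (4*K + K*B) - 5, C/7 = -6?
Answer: -336*I*√22 ≈ -1576.0*I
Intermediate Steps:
C = -42 (C = 7*(-6) = -42)
a(K, B) = -5 + 4*K + B*K (a(K, B) = (4*K + B*K) - 5 = -5 + 4*K + B*K)
Y(c) = √(14 + 6*c) (Y(c) = √(c + ((-5 + 4*5 + c*5) - 1*1)) = √(c + ((-5 + 20 + 5*c) - 1)) = √(c + ((15 + 5*c) - 1)) = √(c + (14 + 5*c)) = √(14 + 6*c))
(Y(-6)*8)*C = (√(14 + 6*(-6))*8)*(-42) = (√(14 - 36)*8)*(-42) = (√(-22)*8)*(-42) = ((I*√22)*8)*(-42) = (8*I*√22)*(-42) = -336*I*√22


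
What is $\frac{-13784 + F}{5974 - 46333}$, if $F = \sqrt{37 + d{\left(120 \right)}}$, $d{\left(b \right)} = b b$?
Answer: $\frac{13784}{40359} - \frac{\sqrt{14437}}{40359} \approx 0.33856$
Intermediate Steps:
$d{\left(b \right)} = b^{2}$
$F = \sqrt{14437}$ ($F = \sqrt{37 + 120^{2}} = \sqrt{37 + 14400} = \sqrt{14437} \approx 120.15$)
$\frac{-13784 + F}{5974 - 46333} = \frac{-13784 + \sqrt{14437}}{5974 - 46333} = \frac{-13784 + \sqrt{14437}}{-40359} = \left(-13784 + \sqrt{14437}\right) \left(- \frac{1}{40359}\right) = \frac{13784}{40359} - \frac{\sqrt{14437}}{40359}$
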